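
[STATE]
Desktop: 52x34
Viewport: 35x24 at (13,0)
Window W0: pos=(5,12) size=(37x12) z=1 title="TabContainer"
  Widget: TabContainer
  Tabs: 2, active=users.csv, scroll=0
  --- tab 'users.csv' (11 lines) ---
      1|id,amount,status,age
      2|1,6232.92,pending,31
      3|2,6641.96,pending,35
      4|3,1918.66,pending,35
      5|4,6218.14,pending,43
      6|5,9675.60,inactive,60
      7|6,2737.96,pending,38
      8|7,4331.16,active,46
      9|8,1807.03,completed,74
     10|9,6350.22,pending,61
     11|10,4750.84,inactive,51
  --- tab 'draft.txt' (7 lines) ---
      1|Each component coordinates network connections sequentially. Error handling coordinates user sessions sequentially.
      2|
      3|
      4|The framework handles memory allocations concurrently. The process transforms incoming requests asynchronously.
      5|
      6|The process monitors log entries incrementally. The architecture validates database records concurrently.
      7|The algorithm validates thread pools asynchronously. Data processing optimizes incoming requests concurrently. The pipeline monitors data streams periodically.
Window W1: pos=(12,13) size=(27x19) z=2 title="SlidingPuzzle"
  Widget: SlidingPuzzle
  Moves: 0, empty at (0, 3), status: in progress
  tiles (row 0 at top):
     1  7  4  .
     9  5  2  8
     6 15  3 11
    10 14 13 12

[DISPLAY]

                                   
                                   
                                   
                                   
                                   
                                   
                                   
                                   
                                   
                                   
                                   
                                   
━━━━━━━━━━━━━━━━━━━━━━━━━━━━┓      
━━━━━━━━━━━━━━━━━━━━━━━━━┓  ┃      
 SlidingPuzzle           ┃──┨      
─────────────────────────┨  ┃      
┌────┬────┬────┬────┐    ┃──┃      
│  1 │  7 │  4 │    │    ┃  ┃      
├────┼────┼────┼────┤    ┃  ┃      
│  9 │  5 │  2 │  8 │    ┃  ┃      
├────┼────┼────┼────┤    ┃  ┃      
│  6 │ 15 │  3 │ 11 │    ┃  ┃      
├────┼────┼────┼────┤    ┃  ┃      
│ 10 │ 14 │ 13 │ 12 │    ┃━━┛      


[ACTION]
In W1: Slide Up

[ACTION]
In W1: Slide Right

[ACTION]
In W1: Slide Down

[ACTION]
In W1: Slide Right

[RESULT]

                                   
                                   
                                   
                                   
                                   
                                   
                                   
                                   
                                   
                                   
                                   
                                   
━━━━━━━━━━━━━━━━━━━━━━━━━━━━┓      
━━━━━━━━━━━━━━━━━━━━━━━━━┓  ┃      
 SlidingPuzzle           ┃──┨      
─────────────────────────┨  ┃      
┌────┬────┬────┬────┐    ┃──┃      
│  1 │    │  7 │  8 │    ┃  ┃      
├────┼────┼────┼────┤    ┃  ┃      
│  9 │  5 │  4 │  2 │    ┃  ┃      
├────┼────┼────┼────┤    ┃  ┃      
│  6 │ 15 │  3 │ 11 │    ┃  ┃      
├────┼────┼────┼────┤    ┃  ┃      
│ 10 │ 14 │ 13 │ 12 │    ┃━━┛      


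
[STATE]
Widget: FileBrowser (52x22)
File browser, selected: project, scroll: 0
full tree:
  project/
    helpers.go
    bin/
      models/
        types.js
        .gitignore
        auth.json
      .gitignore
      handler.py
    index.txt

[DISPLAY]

> [-] project/                                      
    helpers.go                                      
    [+] bin/                                        
    index.txt                                       
                                                    
                                                    
                                                    
                                                    
                                                    
                                                    
                                                    
                                                    
                                                    
                                                    
                                                    
                                                    
                                                    
                                                    
                                                    
                                                    
                                                    
                                                    


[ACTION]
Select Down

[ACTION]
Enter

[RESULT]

  [-] project/                                      
  > helpers.go                                      
    [+] bin/                                        
    index.txt                                       
                                                    
                                                    
                                                    
                                                    
                                                    
                                                    
                                                    
                                                    
                                                    
                                                    
                                                    
                                                    
                                                    
                                                    
                                                    
                                                    
                                                    
                                                    


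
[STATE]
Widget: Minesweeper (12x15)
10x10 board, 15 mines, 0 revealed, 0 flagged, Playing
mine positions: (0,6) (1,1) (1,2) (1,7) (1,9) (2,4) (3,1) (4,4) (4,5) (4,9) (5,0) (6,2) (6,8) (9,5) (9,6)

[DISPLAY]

■■■■■■■■■■  
■■■■■■■■■■  
■■■■■■■■■■  
■■■■■■■■■■  
■■■■■■■■■■  
■■■■■■■■■■  
■■■■■■■■■■  
■■■■■■■■■■  
■■■■■■■■■■  
■■■■■■■■■■  
            
            
            
            
            


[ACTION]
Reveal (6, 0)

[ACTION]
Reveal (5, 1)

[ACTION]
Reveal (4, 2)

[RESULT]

■■■■■■■■■■  
■■■■■■■■■■  
■■■■■■■■■■  
■■■■■■■■■■  
■■1■■■■■■■  
■2■■■■■■■■  
1■■■■■■■■■  
■■■■■■■■■■  
■■■■■■■■■■  
■■■■■■■■■■  
            
            
            
            
            


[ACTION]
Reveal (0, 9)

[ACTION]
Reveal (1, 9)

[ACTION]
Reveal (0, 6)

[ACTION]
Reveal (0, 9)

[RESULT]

■■■■■■✹■■1  
■✹✹■■■■✹■✹  
■■■■✹■■■■■  
■✹■■■■■■■■  
■■1■✹✹■■■✹  
✹2■■■■■■■■  
1■✹■■■■■✹■  
■■■■■■■■■■  
■■■■■■■■■■  
■■■■■✹✹■■■  
            
            
            
            
            


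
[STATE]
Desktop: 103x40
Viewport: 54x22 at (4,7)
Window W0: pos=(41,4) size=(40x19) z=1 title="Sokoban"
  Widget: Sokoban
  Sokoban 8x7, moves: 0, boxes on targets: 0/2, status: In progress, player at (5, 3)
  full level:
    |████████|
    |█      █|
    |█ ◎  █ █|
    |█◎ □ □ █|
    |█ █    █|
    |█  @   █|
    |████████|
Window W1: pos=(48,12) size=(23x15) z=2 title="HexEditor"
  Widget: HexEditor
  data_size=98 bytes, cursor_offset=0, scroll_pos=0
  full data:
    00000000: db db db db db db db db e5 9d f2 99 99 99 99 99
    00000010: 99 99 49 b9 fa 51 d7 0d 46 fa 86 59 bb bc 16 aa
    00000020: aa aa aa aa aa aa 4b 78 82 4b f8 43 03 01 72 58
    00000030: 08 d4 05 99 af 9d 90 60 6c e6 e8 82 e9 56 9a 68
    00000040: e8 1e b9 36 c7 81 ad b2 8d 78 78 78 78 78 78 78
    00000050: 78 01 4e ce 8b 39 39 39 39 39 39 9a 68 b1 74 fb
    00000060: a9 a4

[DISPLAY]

                                     ┃████████        
                                     ┃█      █        
                                     ┃█ ◎  █ █        
                                     ┃█◎ □ □ █        
                                     ┃█ █    █        
                                     ┃█  @  ┏━━━━━━━━━
                                     ┃██████┃ HexEdito
                                     ┃Moves:┠─────────
                                     ┃      ┃00000000 
                                     ┃      ┃00000010 
                                     ┃      ┃00000020 
                                     ┃      ┃00000030 
                                     ┃      ┃00000040 
                                     ┃      ┃00000050 
                                     ┃      ┃00000060 
                                     ┗━━━━━━┃         
                                            ┃         
                                            ┃         
                                            ┃         
                                            ┗━━━━━━━━━
                                                      
                                                      


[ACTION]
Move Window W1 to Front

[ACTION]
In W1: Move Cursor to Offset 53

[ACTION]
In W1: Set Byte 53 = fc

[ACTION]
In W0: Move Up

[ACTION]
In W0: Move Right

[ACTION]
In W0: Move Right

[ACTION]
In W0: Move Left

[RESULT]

                                     ┃████████        
                                     ┃█      █        
                                     ┃█ ◎  █ █        
                                     ┃█◎ □ □ █        
                                     ┃█ █ @  █        
                                     ┃█     ┏━━━━━━━━━
                                     ┃██████┃ HexEdito
                                     ┃Moves:┠─────────
                                     ┃      ┃00000000 
                                     ┃      ┃00000010 
                                     ┃      ┃00000020 
                                     ┃      ┃00000030 
                                     ┃      ┃00000040 
                                     ┃      ┃00000050 
                                     ┃      ┃00000060 
                                     ┗━━━━━━┃         
                                            ┃         
                                            ┃         
                                            ┃         
                                            ┗━━━━━━━━━
                                                      
                                                      


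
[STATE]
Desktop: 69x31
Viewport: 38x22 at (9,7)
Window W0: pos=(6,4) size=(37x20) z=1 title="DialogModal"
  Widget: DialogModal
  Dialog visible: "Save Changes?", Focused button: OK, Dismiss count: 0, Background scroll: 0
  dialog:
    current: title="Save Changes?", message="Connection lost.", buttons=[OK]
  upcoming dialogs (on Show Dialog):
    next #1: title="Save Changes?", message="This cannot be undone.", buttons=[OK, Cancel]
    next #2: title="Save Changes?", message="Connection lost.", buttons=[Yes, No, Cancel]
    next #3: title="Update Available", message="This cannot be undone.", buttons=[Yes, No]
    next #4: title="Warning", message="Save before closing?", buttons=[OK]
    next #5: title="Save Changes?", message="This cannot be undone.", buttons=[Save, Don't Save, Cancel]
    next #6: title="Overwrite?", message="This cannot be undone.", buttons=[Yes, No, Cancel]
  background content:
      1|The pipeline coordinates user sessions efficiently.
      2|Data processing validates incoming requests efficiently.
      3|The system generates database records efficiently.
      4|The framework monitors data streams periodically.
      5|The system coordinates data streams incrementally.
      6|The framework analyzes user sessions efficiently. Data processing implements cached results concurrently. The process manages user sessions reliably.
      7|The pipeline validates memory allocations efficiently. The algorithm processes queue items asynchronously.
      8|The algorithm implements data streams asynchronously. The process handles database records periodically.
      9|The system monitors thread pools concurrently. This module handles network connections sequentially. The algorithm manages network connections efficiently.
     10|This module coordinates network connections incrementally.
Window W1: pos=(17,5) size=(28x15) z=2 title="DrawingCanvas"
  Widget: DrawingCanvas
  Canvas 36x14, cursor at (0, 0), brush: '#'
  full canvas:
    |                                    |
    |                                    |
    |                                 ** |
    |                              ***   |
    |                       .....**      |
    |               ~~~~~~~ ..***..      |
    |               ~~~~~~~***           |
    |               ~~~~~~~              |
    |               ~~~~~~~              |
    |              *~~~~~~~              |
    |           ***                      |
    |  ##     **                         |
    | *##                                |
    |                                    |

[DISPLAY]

e pipeli┠──────────────────────────┨  
ta proce┃+                         ┃  
e system┃                          ┃  
e framew┃                          ┃  
e system┃                          ┃  
e fra┌──┃                       ...┃  
e pip│  ┃               ~~~~~~~ ..*┃  
e alg│ C┃               ~~~~~~~*** ┃  
e sys│  ┃               ~~~~~~~    ┃  
is mo└──┃               ~~~~~~~    ┃  
        ┃              *~~~~~~~    ┃  
        ┃           ***            ┃  
        ┗━━━━━━━━━━━━━━━━━━━━━━━━━━┛  
                                 ┃    
                                 ┃    
                                 ┃    
━━━━━━━━━━━━━━━━━━━━━━━━━━━━━━━━━┛    
                                      
                                      
                                      
                                      
                                      


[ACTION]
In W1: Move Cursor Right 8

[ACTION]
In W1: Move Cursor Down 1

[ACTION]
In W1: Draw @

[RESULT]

e pipeli┠──────────────────────────┨  
ta proce┃                          ┃  
e system┃        @                 ┃  
e framew┃                          ┃  
e system┃                          ┃  
e fra┌──┃                       ...┃  
e pip│  ┃               ~~~~~~~ ..*┃  
e alg│ C┃               ~~~~~~~*** ┃  
e sys│  ┃               ~~~~~~~    ┃  
is mo└──┃               ~~~~~~~    ┃  
        ┃              *~~~~~~~    ┃  
        ┃           ***            ┃  
        ┗━━━━━━━━━━━━━━━━━━━━━━━━━━┛  
                                 ┃    
                                 ┃    
                                 ┃    
━━━━━━━━━━━━━━━━━━━━━━━━━━━━━━━━━┛    
                                      
                                      
                                      
                                      
                                      


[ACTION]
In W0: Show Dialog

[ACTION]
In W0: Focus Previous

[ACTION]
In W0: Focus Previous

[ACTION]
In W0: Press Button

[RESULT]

e pipeli┠──────────────────────────┨  
ta proce┃                          ┃  
e system┃        @                 ┃  
e framew┃                          ┃  
e system┃                          ┃  
e framew┃                       ...┃  
e pipeli┃               ~~~~~~~ ..*┃  
e algori┃               ~~~~~~~*** ┃  
e system┃               ~~~~~~~    ┃  
is modul┃               ~~~~~~~    ┃  
        ┃              *~~~~~~~    ┃  
        ┃           ***            ┃  
        ┗━━━━━━━━━━━━━━━━━━━━━━━━━━┛  
                                 ┃    
                                 ┃    
                                 ┃    
━━━━━━━━━━━━━━━━━━━━━━━━━━━━━━━━━┛    
                                      
                                      
                                      
                                      
                                      


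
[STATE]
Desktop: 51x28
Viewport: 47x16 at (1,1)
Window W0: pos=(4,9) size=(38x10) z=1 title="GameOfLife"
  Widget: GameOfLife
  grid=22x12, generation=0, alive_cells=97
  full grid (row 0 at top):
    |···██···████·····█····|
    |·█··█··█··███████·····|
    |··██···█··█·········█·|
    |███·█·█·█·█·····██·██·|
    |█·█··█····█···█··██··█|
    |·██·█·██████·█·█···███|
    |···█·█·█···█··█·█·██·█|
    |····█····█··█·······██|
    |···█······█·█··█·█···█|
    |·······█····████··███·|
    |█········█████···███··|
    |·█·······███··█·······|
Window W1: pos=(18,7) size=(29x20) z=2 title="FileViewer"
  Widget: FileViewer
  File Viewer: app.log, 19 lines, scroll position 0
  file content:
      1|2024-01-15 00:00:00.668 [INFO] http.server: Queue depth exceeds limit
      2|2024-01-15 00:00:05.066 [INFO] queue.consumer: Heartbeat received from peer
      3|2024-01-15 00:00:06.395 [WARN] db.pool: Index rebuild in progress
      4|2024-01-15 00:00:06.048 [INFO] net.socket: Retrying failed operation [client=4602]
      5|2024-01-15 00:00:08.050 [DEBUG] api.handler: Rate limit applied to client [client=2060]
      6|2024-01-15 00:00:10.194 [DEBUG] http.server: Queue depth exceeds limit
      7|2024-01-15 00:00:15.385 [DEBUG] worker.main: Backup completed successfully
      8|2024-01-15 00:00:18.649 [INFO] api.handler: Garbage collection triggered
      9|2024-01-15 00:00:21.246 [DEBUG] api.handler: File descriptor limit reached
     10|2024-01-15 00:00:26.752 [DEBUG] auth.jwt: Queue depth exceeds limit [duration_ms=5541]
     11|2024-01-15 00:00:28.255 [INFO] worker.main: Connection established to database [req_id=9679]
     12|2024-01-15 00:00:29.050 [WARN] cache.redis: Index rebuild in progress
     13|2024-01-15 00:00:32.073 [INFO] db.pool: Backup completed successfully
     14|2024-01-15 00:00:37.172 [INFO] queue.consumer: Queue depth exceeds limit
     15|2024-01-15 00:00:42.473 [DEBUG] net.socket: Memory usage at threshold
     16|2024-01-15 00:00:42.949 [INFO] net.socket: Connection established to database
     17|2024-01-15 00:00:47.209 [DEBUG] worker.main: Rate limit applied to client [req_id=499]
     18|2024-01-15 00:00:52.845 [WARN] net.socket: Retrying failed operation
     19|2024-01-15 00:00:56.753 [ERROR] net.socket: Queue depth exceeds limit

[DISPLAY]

                                               
                                               
                                               
                                               
                                               
                                               
                 ┏━━━━━━━━━━━━━━━━━━━━━━━━━━━┓ 
                 ┃ FileViewer                ┃ 
   ┏━━━━━━━━━━━━━┠───────────────────────────┨ 
   ┃ GameOfLife  ┃2024-01-15 00:00:00.668 [I▲┃ 
   ┠─────────────┃2024-01-15 00:00:05.066 [I█┃ 
   ┃Gen: 0       ┃2024-01-15 00:00:06.395 [W░┃ 
   ┃███·█·█·█·█··┃2024-01-15 00:00:06.048 [I░┃ 
   ┃█·█··█····█··┃2024-01-15 00:00:08.050 [D░┃ 
   ┃·██·█·██████·┃2024-01-15 00:00:10.194 [D░┃ 
   ┃···█·█·█···█·┃2024-01-15 00:00:15.385 [D░┃ 


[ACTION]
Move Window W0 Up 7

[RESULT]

                                               
   ┏━━━━━━━━━━━━━━━━━━━━━━━━━━━━━━━━━━━━┓      
   ┃ GameOfLife                         ┃      
   ┠────────────────────────────────────┨      
   ┃Gen: 0                              ┃      
   ┃███·█·█·█·█·····██·██·              ┃      
   ┃█·█··█····█··┏━━━━━━━━━━━━━━━━━━━━━━━━━━━┓ 
   ┃·██·█·██████·┃ FileViewer                ┃ 
   ┃···█·█·█···█·┠───────────────────────────┨ 
   ┃····█····█··█┃2024-01-15 00:00:00.668 [I▲┃ 
   ┗━━━━━━━━━━━━━┃2024-01-15 00:00:05.066 [I█┃ 
                 ┃2024-01-15 00:00:06.395 [W░┃ 
                 ┃2024-01-15 00:00:06.048 [I░┃ 
                 ┃2024-01-15 00:00:08.050 [D░┃ 
                 ┃2024-01-15 00:00:10.194 [D░┃ 
                 ┃2024-01-15 00:00:15.385 [D░┃ 


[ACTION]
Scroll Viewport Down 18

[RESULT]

                 ┃2024-01-15 00:00:06.395 [W░┃ 
                 ┃2024-01-15 00:00:06.048 [I░┃ 
                 ┃2024-01-15 00:00:08.050 [D░┃ 
                 ┃2024-01-15 00:00:10.194 [D░┃ 
                 ┃2024-01-15 00:00:15.385 [D░┃ 
                 ┃2024-01-15 00:00:18.649 [I░┃ 
                 ┃2024-01-15 00:00:21.246 [D░┃ 
                 ┃2024-01-15 00:00:26.752 [D░┃ 
                 ┃2024-01-15 00:00:28.255 [I░┃ 
                 ┃2024-01-15 00:00:29.050 [W░┃ 
                 ┃2024-01-15 00:00:32.073 [I░┃ 
                 ┃2024-01-15 00:00:37.172 [I░┃ 
                 ┃2024-01-15 00:00:42.473 [D░┃ 
                 ┃2024-01-15 00:00:42.949 [I▼┃ 
                 ┗━━━━━━━━━━━━━━━━━━━━━━━━━━━┛ 
                                               


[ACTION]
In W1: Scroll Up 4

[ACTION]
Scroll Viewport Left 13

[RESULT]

                  ┃2024-01-15 00:00:06.395 [W░┃
                  ┃2024-01-15 00:00:06.048 [I░┃
                  ┃2024-01-15 00:00:08.050 [D░┃
                  ┃2024-01-15 00:00:10.194 [D░┃
                  ┃2024-01-15 00:00:15.385 [D░┃
                  ┃2024-01-15 00:00:18.649 [I░┃
                  ┃2024-01-15 00:00:21.246 [D░┃
                  ┃2024-01-15 00:00:26.752 [D░┃
                  ┃2024-01-15 00:00:28.255 [I░┃
                  ┃2024-01-15 00:00:29.050 [W░┃
                  ┃2024-01-15 00:00:32.073 [I░┃
                  ┃2024-01-15 00:00:37.172 [I░┃
                  ┃2024-01-15 00:00:42.473 [D░┃
                  ┃2024-01-15 00:00:42.949 [I▼┃
                  ┗━━━━━━━━━━━━━━━━━━━━━━━━━━━┛
                                               


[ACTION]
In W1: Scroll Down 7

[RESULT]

                  ┃2024-01-15 00:00:10.194 [D░┃
                  ┃2024-01-15 00:00:15.385 [D░┃
                  ┃2024-01-15 00:00:18.649 [I░┃
                  ┃2024-01-15 00:00:21.246 [D░┃
                  ┃2024-01-15 00:00:26.752 [D░┃
                  ┃2024-01-15 00:00:28.255 [I░┃
                  ┃2024-01-15 00:00:29.050 [W░┃
                  ┃2024-01-15 00:00:32.073 [I░┃
                  ┃2024-01-15 00:00:37.172 [I░┃
                  ┃2024-01-15 00:00:42.473 [D░┃
                  ┃2024-01-15 00:00:42.949 [I░┃
                  ┃2024-01-15 00:00:47.209 [D░┃
                  ┃2024-01-15 00:00:52.845 [W█┃
                  ┃2024-01-15 00:00:56.753 [E▼┃
                  ┗━━━━━━━━━━━━━━━━━━━━━━━━━━━┛
                                               


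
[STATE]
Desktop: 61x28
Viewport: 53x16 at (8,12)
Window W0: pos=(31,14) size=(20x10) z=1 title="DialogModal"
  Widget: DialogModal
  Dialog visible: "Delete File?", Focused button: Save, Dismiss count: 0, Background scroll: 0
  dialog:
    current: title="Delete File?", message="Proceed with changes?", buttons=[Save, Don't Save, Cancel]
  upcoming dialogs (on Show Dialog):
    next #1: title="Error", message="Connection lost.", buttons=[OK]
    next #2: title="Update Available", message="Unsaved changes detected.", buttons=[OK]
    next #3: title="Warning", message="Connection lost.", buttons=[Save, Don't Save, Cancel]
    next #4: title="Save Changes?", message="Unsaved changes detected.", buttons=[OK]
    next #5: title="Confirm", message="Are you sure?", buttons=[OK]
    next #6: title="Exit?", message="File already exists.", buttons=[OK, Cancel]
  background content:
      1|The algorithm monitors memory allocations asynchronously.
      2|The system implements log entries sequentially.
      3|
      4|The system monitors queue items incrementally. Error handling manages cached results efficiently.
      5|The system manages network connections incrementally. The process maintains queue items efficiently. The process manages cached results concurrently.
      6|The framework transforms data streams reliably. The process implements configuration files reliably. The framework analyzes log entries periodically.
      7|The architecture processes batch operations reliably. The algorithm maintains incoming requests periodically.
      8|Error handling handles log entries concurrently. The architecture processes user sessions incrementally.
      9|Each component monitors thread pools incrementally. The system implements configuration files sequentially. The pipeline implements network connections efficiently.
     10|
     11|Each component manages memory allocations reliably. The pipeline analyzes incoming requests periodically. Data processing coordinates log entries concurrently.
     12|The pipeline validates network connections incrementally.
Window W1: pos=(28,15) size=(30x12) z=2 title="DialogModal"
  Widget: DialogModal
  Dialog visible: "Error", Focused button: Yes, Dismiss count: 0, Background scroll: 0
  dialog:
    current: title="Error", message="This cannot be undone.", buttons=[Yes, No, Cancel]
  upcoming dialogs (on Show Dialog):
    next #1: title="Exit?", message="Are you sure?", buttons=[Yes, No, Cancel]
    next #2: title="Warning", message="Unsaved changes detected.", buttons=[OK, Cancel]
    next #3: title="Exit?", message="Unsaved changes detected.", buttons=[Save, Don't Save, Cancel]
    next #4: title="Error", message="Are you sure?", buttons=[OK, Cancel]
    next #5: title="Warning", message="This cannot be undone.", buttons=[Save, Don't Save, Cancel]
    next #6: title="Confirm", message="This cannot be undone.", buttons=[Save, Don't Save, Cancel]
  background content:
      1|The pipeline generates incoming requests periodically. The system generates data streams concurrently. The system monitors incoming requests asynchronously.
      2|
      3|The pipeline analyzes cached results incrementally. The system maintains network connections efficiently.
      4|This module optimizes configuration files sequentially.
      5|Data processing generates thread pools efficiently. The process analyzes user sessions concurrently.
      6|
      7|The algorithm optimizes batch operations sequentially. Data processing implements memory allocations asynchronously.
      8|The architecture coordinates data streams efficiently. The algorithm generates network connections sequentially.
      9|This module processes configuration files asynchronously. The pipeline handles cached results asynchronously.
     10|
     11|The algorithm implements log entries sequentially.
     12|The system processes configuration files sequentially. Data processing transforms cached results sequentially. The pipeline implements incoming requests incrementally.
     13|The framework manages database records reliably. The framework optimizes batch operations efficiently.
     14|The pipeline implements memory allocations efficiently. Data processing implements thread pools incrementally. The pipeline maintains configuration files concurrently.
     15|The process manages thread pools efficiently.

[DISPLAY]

                                                     
                                                     
                       ┏━━━━━━━━━━━━━━━━━━┓          
                    ┏━━━━━━━━━━━━━━━━━━━━━━━━━━━━┓   
                    ┃ DialogModal                ┃   
                    ┠────────────────────────────┨   
                    ┃The pipeline generates incom┃   
                    ┃  ┌──────────────────────┐  ┃   
                    ┃Th│        Error         │ed┃   
                    ┃Th│This cannot be undone.│ig┃   
                    ┃Da│ [Yes]  No   Cancel   │th┃   
                    ┃  └──────────────────────┘  ┃   
                    ┃The algorithm optimizes batc┃   
                    ┃The architecture coordinates┃   
                    ┗━━━━━━━━━━━━━━━━━━━━━━━━━━━━┛   
                                                     


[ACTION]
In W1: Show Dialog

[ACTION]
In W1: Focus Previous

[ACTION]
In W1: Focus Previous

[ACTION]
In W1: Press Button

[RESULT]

                                                     
                                                     
                       ┏━━━━━━━━━━━━━━━━━━┓          
                    ┏━━━━━━━━━━━━━━━━━━━━━━━━━━━━┓   
                    ┃ DialogModal                ┃   
                    ┠────────────────────────────┨   
                    ┃The pipeline generates incom┃   
                    ┃                            ┃   
                    ┃The pipeline analyzes cached┃   
                    ┃This module optimizes config┃   
                    ┃Data processing generates th┃   
                    ┃                            ┃   
                    ┃The algorithm optimizes batc┃   
                    ┃The architecture coordinates┃   
                    ┗━━━━━━━━━━━━━━━━━━━━━━━━━━━━┛   
                                                     


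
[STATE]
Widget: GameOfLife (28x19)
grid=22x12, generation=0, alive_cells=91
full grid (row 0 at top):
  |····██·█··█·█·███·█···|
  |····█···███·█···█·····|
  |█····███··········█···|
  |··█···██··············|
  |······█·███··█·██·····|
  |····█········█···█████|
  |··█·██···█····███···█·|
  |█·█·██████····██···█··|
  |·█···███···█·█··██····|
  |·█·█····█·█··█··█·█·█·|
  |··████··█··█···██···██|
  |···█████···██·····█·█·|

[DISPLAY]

Gen: 0                      
····██·█··█·█·███·█···      
····█···███·█···█·····      
█····███··········█···      
··█···██··············      
······█·███··█·██·····      
····█········█···█████      
··█·██···█····███···█·      
█·█·██████····██···█··      
·█···███···█·█··██····      
·█·█····█·█··█··█·█·█·      
··████··█··█···██···██      
···█████···██·····█·█·      
                            
                            
                            
                            
                            
                            


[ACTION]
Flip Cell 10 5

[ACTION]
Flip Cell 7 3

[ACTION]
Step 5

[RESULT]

Gen: 5                      
·····█·········█······      
·····███·······██·····      
·····███······█·█·██··      
···············██·····      
····█······███·█·█····      
····██·██··███·███···█      
····██····█·█···██···█      
····█···█··██···████··      
·███···█··█·█·········      
·······███··█·········      
·█··███····███········      
··██████····██········      
                            
                            
                            
                            
                            
                            


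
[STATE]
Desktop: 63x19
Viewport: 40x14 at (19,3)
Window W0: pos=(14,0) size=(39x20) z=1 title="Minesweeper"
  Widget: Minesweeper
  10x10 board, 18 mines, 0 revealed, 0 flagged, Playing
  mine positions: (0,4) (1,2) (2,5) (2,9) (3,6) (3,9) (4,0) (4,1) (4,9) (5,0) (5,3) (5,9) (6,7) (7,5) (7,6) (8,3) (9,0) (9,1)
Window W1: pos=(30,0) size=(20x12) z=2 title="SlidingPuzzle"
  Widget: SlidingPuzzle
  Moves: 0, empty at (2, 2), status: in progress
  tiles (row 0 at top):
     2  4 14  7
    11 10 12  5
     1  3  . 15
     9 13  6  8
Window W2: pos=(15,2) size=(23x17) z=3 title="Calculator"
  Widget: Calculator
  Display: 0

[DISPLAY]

lculator          ┃───┬────┬──┃  ┃      
──────────────────┨ 4 │ 14 │  ┃  ┃      
                 0┃───┼────┼──┃  ┃      
─┬───┬───┬───┐    ┃10 │ 12 │  ┃  ┃      
 │ 8 │ 9 │ ÷ │    ┃───┼────┼──┃  ┃      
─┼───┼───┼───┤    ┃ 3 │    │ 1┃  ┃      
 │ 5 │ 6 │ × │    ┃───┼────┼──┃  ┃      
─┼───┼───┼───┤    ┃13 │  6 │  ┃  ┃      
 │ 2 │ 3 │ - │    ┃━━━━━━━━━━━┛  ┃      
─┼───┼───┼───┤    ┃              ┃      
 │ . │ = │ + │    ┃              ┃      
─┼───┼───┼───┤    ┃              ┃      
 │ MC│ MR│ M+│    ┃              ┃      
─┴───┴───┴───┘    ┃              ┃      


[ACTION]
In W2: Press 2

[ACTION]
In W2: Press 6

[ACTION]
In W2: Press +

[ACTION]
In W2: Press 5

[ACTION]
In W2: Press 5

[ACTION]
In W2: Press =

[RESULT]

lculator          ┃───┬────┬──┃  ┃      
──────────────────┨ 4 │ 14 │  ┃  ┃      
                81┃───┼────┼──┃  ┃      
─┬───┬───┬───┐    ┃10 │ 12 │  ┃  ┃      
 │ 8 │ 9 │ ÷ │    ┃───┼────┼──┃  ┃      
─┼───┼───┼───┤    ┃ 3 │    │ 1┃  ┃      
 │ 5 │ 6 │ × │    ┃───┼────┼──┃  ┃      
─┼───┼───┼───┤    ┃13 │  6 │  ┃  ┃      
 │ 2 │ 3 │ - │    ┃━━━━━━━━━━━┛  ┃      
─┼───┼───┼───┤    ┃              ┃      
 │ . │ = │ + │    ┃              ┃      
─┼───┼───┼───┤    ┃              ┃      
 │ MC│ MR│ M+│    ┃              ┃      
─┴───┴───┴───┘    ┃              ┃      


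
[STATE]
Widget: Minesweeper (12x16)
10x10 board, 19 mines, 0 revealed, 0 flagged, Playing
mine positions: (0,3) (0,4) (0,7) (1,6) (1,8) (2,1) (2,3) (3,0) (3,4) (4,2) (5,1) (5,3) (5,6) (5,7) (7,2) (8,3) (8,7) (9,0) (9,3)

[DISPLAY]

■■■■■■■■■■  
■■■■■■■■■■  
■■■■■■■■■■  
■■■■■■■■■■  
■■■■■■■■■■  
■■■■■■■■■■  
■■■■■■■■■■  
■■■■■■■■■■  
■■■■■■■■■■  
■■■■■■■■■■  
            
            
            
            
            
            


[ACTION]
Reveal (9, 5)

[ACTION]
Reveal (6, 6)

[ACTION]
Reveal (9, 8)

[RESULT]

■■■■■■■■■■  
■■■■■■■■■■  
■■■■■■■■■■  
■■■■■■■■■■  
■■■■■■■■■■  
■■■■■■■■■■  
■■■■112■■■  
■■■■1 1■■■  
■■■■2 1■■■  
■■■■2 1■1■  
            
            
            
            
            
            


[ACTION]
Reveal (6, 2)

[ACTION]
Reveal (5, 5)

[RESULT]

■■■■■■■■■■  
■■■■■■■■■■  
■■■■■■■■■■  
■■■■■■■■■■  
■■■■■■■■■■  
■■■■■1■■■■  
■■3■112■■■  
■■■■1 1■■■  
■■■■2 1■■■  
■■■■2 1■1■  
            
            
            
            
            
            


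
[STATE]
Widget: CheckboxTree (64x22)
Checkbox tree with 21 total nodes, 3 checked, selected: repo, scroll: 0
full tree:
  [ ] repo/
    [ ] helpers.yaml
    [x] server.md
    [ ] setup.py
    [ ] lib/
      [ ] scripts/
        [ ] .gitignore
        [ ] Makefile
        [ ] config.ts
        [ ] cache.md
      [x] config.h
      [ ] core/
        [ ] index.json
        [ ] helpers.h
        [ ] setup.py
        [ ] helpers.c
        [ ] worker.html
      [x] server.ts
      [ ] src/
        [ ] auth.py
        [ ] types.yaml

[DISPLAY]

>[-] repo/                                                      
   [ ] helpers.yaml                                             
   [x] server.md                                                
   [ ] setup.py                                                 
   [-] lib/                                                     
     [ ] scripts/                                               
       [ ] .gitignore                                           
       [ ] Makefile                                             
       [ ] config.ts                                            
       [ ] cache.md                                             
     [x] config.h                                               
     [ ] core/                                                  
       [ ] index.json                                           
       [ ] helpers.h                                            
       [ ] setup.py                                             
       [ ] helpers.c                                            
       [ ] worker.html                                          
     [x] server.ts                                              
     [ ] src/                                                   
       [ ] auth.py                                              
       [ ] types.yaml                                           
                                                                


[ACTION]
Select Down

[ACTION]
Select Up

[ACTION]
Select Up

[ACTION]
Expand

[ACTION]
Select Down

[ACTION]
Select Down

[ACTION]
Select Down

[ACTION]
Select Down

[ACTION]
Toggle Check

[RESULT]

 [-] repo/                                                      
   [ ] helpers.yaml                                             
   [x] server.md                                                
   [ ] setup.py                                                 
>  [x] lib/                                                     
     [x] scripts/                                               
       [x] .gitignore                                           
       [x] Makefile                                             
       [x] config.ts                                            
       [x] cache.md                                             
     [x] config.h                                               
     [x] core/                                                  
       [x] index.json                                           
       [x] helpers.h                                            
       [x] setup.py                                             
       [x] helpers.c                                            
       [x] worker.html                                          
     [x] server.ts                                              
     [x] src/                                                   
       [x] auth.py                                              
       [x] types.yaml                                           
                                                                
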